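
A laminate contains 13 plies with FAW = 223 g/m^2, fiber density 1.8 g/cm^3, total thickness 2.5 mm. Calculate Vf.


Vf = n * FAW / (rho_f * h * 1000) = 13 * 223 / (1.8 * 2.5 * 1000) = 0.6442

0.6442


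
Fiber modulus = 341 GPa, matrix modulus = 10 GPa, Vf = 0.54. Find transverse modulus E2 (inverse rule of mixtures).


1/E2 = Vf/Ef + (1-Vf)/Em = 0.54/341 + 0.46/10
E2 = 21.02 GPa

21.02 GPa


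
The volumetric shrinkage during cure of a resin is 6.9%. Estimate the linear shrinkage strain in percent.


Linear shrinkage ≈ vol_shrink/3 = 6.9/3 = 2.3%

2.3%


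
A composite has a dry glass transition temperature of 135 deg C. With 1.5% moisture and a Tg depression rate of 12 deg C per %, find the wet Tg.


Tg_wet = Tg_dry - k*moisture = 135 - 12*1.5 = 117.0 deg C

117.0 deg C


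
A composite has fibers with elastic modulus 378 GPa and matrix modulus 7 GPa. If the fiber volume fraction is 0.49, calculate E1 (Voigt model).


E1 = Ef*Vf + Em*(1-Vf) = 378*0.49 + 7*0.51 = 188.79 GPa

188.79 GPa


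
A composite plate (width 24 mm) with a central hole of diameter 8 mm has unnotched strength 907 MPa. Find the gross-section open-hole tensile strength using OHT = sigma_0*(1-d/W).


OHT = sigma_0*(1-d/W) = 907*(1-8/24) = 604.7 MPa

604.7 MPa


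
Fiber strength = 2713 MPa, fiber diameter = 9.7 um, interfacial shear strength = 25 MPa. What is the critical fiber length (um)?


Lc = sigma_f * d / (2 * tau_i) = 2713 * 9.7 / (2 * 25) = 526.3 um

526.3 um


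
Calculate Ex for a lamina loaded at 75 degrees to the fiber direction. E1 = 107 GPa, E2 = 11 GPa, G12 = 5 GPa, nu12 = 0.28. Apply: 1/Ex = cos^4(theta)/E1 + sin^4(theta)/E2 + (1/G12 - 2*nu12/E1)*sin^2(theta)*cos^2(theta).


cos^4(75) = 0.004487, sin^4(75) = 0.870513, sin^2(75)*cos^2(75) = 0.0625
1/G12 - 2*nu12/E1 = 1/5 - 2*0.28/107 = 0.194766 GPa^-1
1/Ex = 0.004487/107 + 0.870513/11 + 0.194766*0.0625 = 0.0913524 GPa^-1
Ex = 10.95 GPa

10.95 GPa


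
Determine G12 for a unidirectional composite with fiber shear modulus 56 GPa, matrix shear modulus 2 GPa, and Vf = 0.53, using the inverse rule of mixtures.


1/G12 = Vf/Gf + (1-Vf)/Gm = 0.53/56 + 0.47/2
G12 = 4.09 GPa

4.09 GPa


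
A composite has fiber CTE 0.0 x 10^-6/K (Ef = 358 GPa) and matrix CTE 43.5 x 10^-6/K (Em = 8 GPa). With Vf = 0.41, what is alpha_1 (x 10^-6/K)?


E1 = Ef*Vf + Em*(1-Vf) = 151.5
alpha_1 = (alpha_f*Ef*Vf + alpha_m*Em*(1-Vf))/E1 = 1.36 x 10^-6/K

1.36 x 10^-6/K


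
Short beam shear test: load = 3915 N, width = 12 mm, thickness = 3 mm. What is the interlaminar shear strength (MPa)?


ILSS = 3F/(4bh) = 3*3915/(4*12*3) = 81.56 MPa

81.56 MPa


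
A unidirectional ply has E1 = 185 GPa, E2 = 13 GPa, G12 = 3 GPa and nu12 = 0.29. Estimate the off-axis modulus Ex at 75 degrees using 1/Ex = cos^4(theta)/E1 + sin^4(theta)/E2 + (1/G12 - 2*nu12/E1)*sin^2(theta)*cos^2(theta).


cos^4(75) = 0.004487, sin^4(75) = 0.870513, sin^2(75)*cos^2(75) = 0.0625
1/G12 - 2*nu12/E1 = 1/3 - 2*0.29/185 = 0.330198 GPa^-1
1/Ex = 0.004487/185 + 0.870513/13 + 0.330198*0.0625 = 0.0876242 GPa^-1
Ex = 11.41 GPa

11.41 GPa


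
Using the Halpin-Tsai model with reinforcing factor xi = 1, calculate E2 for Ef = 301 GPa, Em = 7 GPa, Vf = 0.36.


eta = (Ef/Em - 1)/(Ef/Em + xi) = (43.0 - 1)/(43.0 + 1) = 0.9545
E2 = Em*(1+xi*eta*Vf)/(1-eta*Vf) = 14.33 GPa

14.33 GPa


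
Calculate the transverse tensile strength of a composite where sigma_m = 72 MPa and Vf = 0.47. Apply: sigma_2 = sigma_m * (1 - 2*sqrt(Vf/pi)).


factor = 1 - 2*sqrt(0.47/pi) = 0.2264
sigma_2 = 72 * 0.2264 = 16.3 MPa

16.3 MPa


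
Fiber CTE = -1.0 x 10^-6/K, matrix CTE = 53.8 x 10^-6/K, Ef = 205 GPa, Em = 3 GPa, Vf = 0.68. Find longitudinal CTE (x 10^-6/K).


E1 = Ef*Vf + Em*(1-Vf) = 140.36
alpha_1 = (alpha_f*Ef*Vf + alpha_m*Em*(1-Vf))/E1 = -0.63 x 10^-6/K

-0.63 x 10^-6/K


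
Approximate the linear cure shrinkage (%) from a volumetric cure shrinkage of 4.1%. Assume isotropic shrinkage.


Linear shrinkage ≈ vol_shrink/3 = 4.1/3 = 1.367%

1.367%


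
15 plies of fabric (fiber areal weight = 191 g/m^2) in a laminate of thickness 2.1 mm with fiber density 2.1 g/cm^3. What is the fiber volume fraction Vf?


Vf = n * FAW / (rho_f * h * 1000) = 15 * 191 / (2.1 * 2.1 * 1000) = 0.6497

0.6497


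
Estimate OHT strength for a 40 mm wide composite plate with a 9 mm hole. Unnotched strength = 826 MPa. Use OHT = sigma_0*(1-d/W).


OHT = sigma_0*(1-d/W) = 826*(1-9/40) = 640.2 MPa

640.2 MPa


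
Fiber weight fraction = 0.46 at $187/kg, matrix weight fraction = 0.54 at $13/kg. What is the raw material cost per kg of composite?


Cost = cost_f*Wf + cost_m*Wm = 187*0.46 + 13*0.54 = $93.04/kg

$93.04/kg


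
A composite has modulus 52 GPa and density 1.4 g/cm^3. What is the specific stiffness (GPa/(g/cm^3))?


Specific stiffness = E/rho = 52/1.4 = 37.1 GPa/(g/cm^3)

37.1 GPa/(g/cm^3)


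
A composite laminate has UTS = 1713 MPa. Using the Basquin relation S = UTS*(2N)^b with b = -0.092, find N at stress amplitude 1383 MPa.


N = 0.5 * (S/UTS)^(1/b) = 0.5 * (1383/1713)^(1/-0.092) = 5.1184 cycles

5.1184 cycles


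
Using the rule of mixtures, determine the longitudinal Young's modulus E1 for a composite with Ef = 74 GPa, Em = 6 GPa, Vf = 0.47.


E1 = Ef*Vf + Em*(1-Vf) = 74*0.47 + 6*0.53 = 37.96 GPa

37.96 GPa


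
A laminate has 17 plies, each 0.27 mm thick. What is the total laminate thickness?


h = n * t_ply = 17 * 0.27 = 4.59 mm

4.59 mm


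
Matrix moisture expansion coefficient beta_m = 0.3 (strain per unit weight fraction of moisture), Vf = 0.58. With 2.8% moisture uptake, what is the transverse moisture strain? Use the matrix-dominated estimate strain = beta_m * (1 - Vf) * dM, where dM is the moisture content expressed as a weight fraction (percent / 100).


dM = 2.8/100 = 0.028
strain = beta_m * (1-Vf) * dM = 0.3 * 0.42 * 0.028 = 0.003528

0.003528


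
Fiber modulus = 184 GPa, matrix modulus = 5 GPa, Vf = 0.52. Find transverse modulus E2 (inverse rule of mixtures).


1/E2 = Vf/Ef + (1-Vf)/Em = 0.52/184 + 0.48/5
E2 = 10.12 GPa

10.12 GPa


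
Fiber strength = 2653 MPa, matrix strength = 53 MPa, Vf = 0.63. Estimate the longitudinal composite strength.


sigma_1 = sigma_f*Vf + sigma_m*(1-Vf) = 2653*0.63 + 53*0.37 = 1691.0 MPa

1691.0 MPa


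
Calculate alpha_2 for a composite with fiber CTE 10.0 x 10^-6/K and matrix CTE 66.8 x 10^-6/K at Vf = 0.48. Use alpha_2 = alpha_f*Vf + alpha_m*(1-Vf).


alpha_2 = alpha_f*Vf + alpha_m*(1-Vf) = 10.0*0.48 + 66.8*0.52 = 39.5 x 10^-6/K

39.5 x 10^-6/K


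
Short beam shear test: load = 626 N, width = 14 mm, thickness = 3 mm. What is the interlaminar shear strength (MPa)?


ILSS = 3F/(4bh) = 3*626/(4*14*3) = 11.18 MPa

11.18 MPa


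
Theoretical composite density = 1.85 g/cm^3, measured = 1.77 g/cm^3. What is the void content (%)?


Void% = (rho_theo - rho_actual)/rho_theo * 100 = (1.85 - 1.77)/1.85 * 100 = 4.32%

4.32%


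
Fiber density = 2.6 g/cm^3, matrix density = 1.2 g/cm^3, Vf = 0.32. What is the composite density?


rho_c = rho_f*Vf + rho_m*(1-Vf) = 2.6*0.32 + 1.2*0.68 = 1.648 g/cm^3

1.648 g/cm^3


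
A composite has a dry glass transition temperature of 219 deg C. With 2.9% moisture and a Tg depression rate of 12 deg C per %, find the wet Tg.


Tg_wet = Tg_dry - k*moisture = 219 - 12*2.9 = 184.2 deg C

184.2 deg C


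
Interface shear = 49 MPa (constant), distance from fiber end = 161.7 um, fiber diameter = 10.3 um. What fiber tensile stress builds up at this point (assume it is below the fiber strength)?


Force balance: sigma_f * (pi*d^2/4) = tau * (pi*d) * x  ->  sigma_f = 4 * tau * x / d
sigma_f = 4 * 49 * 161.7 / 10.3 = 3077.0 MPa

3077.0 MPa


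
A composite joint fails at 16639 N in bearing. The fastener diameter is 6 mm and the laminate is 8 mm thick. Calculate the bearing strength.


sigma_br = F/(d*h) = 16639/(6*8) = 346.6 MPa

346.6 MPa


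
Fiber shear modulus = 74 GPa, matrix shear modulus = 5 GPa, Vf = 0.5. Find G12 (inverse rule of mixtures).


1/G12 = Vf/Gf + (1-Vf)/Gm = 0.5/74 + 0.5/5
G12 = 9.37 GPa

9.37 GPa


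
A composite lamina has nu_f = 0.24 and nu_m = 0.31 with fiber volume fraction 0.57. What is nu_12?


nu_12 = nu_f*Vf + nu_m*(1-Vf) = 0.24*0.57 + 0.31*0.43 = 0.2701

0.2701


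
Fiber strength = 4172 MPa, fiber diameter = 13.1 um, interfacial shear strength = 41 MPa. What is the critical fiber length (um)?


Lc = sigma_f * d / (2 * tau_i) = 4172 * 13.1 / (2 * 41) = 666.5 um

666.5 um


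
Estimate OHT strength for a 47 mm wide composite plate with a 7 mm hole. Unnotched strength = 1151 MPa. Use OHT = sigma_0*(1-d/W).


OHT = sigma_0*(1-d/W) = 1151*(1-7/47) = 979.6 MPa

979.6 MPa


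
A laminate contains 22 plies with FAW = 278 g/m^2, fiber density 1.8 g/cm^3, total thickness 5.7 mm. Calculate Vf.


Vf = n * FAW / (rho_f * h * 1000) = 22 * 278 / (1.8 * 5.7 * 1000) = 0.5961

0.5961


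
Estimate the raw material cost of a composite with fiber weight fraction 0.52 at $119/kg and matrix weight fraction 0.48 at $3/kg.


Cost = cost_f*Wf + cost_m*Wm = 119*0.52 + 3*0.48 = $63.32/kg

$63.32/kg


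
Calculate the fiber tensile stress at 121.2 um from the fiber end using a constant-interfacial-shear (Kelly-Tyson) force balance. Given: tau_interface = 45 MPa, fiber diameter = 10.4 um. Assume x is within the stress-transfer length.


Force balance: sigma_f * (pi*d^2/4) = tau * (pi*d) * x  ->  sigma_f = 4 * tau * x / d
sigma_f = 4 * 45 * 121.2 / 10.4 = 2097.7 MPa

2097.7 MPa


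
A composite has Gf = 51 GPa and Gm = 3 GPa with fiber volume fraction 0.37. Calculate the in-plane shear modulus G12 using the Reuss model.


1/G12 = Vf/Gf + (1-Vf)/Gm = 0.37/51 + 0.63/3
G12 = 4.6 GPa

4.6 GPa


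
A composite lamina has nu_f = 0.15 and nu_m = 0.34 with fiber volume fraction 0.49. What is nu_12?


nu_12 = nu_f*Vf + nu_m*(1-Vf) = 0.15*0.49 + 0.34*0.51 = 0.2469

0.2469


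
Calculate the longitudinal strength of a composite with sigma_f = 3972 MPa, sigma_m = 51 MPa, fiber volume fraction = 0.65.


sigma_1 = sigma_f*Vf + sigma_m*(1-Vf) = 3972*0.65 + 51*0.35 = 2599.7 MPa

2599.7 MPa


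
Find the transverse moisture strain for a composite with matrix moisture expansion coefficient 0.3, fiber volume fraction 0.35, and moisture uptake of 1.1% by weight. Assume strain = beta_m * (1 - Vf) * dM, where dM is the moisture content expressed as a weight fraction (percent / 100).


dM = 1.1/100 = 0.011
strain = beta_m * (1-Vf) * dM = 0.3 * 0.65 * 0.011 = 0.002145

0.002145


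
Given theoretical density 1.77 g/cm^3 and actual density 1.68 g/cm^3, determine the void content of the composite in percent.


Void% = (rho_theo - rho_actual)/rho_theo * 100 = (1.77 - 1.68)/1.77 * 100 = 5.08%

5.08%


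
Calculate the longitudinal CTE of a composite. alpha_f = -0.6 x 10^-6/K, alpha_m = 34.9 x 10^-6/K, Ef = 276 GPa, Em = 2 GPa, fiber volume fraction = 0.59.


E1 = Ef*Vf + Em*(1-Vf) = 163.66
alpha_1 = (alpha_f*Ef*Vf + alpha_m*Em*(1-Vf))/E1 = -0.42 x 10^-6/K

-0.42 x 10^-6/K


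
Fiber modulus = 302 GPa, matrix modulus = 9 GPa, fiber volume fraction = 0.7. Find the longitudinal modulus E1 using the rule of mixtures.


E1 = Ef*Vf + Em*(1-Vf) = 302*0.7 + 9*0.3 = 214.1 GPa

214.1 GPa


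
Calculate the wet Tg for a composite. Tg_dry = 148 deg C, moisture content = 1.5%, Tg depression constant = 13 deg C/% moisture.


Tg_wet = Tg_dry - k*moisture = 148 - 13*1.5 = 128.5 deg C

128.5 deg C


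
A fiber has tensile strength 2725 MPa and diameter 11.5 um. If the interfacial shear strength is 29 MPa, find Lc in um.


Lc = sigma_f * d / (2 * tau_i) = 2725 * 11.5 / (2 * 29) = 540.3 um

540.3 um


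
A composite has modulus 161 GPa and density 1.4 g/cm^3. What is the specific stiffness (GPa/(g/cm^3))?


Specific stiffness = E/rho = 161/1.4 = 115.0 GPa/(g/cm^3)

115.0 GPa/(g/cm^3)


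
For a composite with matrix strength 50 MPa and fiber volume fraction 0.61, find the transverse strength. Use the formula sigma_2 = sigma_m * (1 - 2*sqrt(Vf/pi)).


factor = 1 - 2*sqrt(0.61/pi) = 0.1187
sigma_2 = 50 * 0.1187 = 5.94 MPa

5.94 MPa


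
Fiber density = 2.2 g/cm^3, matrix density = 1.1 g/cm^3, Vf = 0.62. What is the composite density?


rho_c = rho_f*Vf + rho_m*(1-Vf) = 2.2*0.62 + 1.1*0.38 = 1.782 g/cm^3

1.782 g/cm^3


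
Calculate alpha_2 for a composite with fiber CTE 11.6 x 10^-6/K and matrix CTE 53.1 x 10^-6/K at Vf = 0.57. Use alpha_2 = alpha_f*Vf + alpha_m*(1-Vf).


alpha_2 = alpha_f*Vf + alpha_m*(1-Vf) = 11.6*0.57 + 53.1*0.43 = 29.4 x 10^-6/K

29.4 x 10^-6/K


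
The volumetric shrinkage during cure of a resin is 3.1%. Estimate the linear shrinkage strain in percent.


Linear shrinkage ≈ vol_shrink/3 = 3.1/3 = 1.033%

1.033%


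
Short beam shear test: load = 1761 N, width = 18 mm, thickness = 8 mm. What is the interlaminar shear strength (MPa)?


ILSS = 3F/(4bh) = 3*1761/(4*18*8) = 9.17 MPa

9.17 MPa


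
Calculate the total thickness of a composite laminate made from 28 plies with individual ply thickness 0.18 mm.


h = n * t_ply = 28 * 0.18 = 5.04 mm

5.04 mm


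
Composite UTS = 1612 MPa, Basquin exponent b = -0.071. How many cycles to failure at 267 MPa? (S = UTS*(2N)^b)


N = 0.5 * (S/UTS)^(1/b) = 0.5 * (267/1612)^(1/-0.071) = 4.9763e+10 cycles

4.9763e+10 cycles


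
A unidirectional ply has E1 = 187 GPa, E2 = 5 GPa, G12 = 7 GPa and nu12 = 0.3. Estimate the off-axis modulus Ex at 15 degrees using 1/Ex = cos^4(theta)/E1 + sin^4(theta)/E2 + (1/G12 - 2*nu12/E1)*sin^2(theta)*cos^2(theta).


cos^4(15) = 0.870513, sin^4(15) = 0.004487, sin^2(15)*cos^2(15) = 0.0625
1/G12 - 2*nu12/E1 = 1/7 - 2*0.3/187 = 0.139649 GPa^-1
1/Ex = 0.870513/187 + 0.004487/5 + 0.139649*0.0625 = 0.0142806 GPa^-1
Ex = 70.02 GPa

70.02 GPa


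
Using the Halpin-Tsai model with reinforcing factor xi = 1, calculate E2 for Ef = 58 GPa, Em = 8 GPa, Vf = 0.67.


eta = (Ef/Em - 1)/(Ef/Em + xi) = (7.25 - 1)/(7.25 + 1) = 0.7576
E2 = Em*(1+xi*eta*Vf)/(1-eta*Vf) = 24.49 GPa

24.49 GPa


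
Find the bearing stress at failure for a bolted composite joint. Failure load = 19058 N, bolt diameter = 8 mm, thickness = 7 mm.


sigma_br = F/(d*h) = 19058/(8*7) = 340.3 MPa

340.3 MPa


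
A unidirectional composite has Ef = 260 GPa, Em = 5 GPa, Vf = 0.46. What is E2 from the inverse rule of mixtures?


1/E2 = Vf/Ef + (1-Vf)/Em = 0.46/260 + 0.54/5
E2 = 9.11 GPa

9.11 GPa


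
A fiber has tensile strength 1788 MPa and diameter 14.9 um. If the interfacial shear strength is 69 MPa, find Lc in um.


Lc = sigma_f * d / (2 * tau_i) = 1788 * 14.9 / (2 * 69) = 193.1 um

193.1 um


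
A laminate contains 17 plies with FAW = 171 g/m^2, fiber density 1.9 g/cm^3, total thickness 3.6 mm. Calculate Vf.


Vf = n * FAW / (rho_f * h * 1000) = 17 * 171 / (1.9 * 3.6 * 1000) = 0.425

0.425


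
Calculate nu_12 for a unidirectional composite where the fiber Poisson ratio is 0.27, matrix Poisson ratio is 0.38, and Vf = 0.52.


nu_12 = nu_f*Vf + nu_m*(1-Vf) = 0.27*0.52 + 0.38*0.48 = 0.3228

0.3228


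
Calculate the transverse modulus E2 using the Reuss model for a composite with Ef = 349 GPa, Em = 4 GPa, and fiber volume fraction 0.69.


1/E2 = Vf/Ef + (1-Vf)/Em = 0.69/349 + 0.31/4
E2 = 12.58 GPa

12.58 GPa


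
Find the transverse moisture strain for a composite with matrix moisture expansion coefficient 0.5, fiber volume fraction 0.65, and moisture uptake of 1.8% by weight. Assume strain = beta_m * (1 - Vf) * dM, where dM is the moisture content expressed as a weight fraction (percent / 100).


dM = 1.8/100 = 0.018
strain = beta_m * (1-Vf) * dM = 0.5 * 0.35 * 0.018 = 0.00315

0.00315


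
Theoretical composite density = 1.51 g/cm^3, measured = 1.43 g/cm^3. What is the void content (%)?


Void% = (rho_theo - rho_actual)/rho_theo * 100 = (1.51 - 1.43)/1.51 * 100 = 5.3%

5.3%


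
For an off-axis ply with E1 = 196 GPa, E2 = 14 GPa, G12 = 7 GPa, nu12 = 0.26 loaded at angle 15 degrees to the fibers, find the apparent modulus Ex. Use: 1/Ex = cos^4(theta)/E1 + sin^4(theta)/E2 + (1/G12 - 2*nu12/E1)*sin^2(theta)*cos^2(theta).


cos^4(15) = 0.870513, sin^4(15) = 0.004487, sin^2(15)*cos^2(15) = 0.0625
1/G12 - 2*nu12/E1 = 1/7 - 2*0.26/196 = 0.140204 GPa^-1
1/Ex = 0.870513/196 + 0.004487/14 + 0.140204*0.0625 = 0.0135247 GPa^-1
Ex = 73.94 GPa

73.94 GPa


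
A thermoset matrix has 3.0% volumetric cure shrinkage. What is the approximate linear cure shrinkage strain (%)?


Linear shrinkage ≈ vol_shrink/3 = 3.0/3 = 1.0%

1.0%


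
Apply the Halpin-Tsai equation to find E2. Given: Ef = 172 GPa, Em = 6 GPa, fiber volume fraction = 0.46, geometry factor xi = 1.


eta = (Ef/Em - 1)/(Ef/Em + xi) = (28.6667 - 1)/(28.6667 + 1) = 0.9326
E2 = Em*(1+xi*eta*Vf)/(1-eta*Vf) = 15.02 GPa

15.02 GPa


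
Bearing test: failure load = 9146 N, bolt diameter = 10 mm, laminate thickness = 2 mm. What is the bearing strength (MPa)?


sigma_br = F/(d*h) = 9146/(10*2) = 457.3 MPa

457.3 MPa


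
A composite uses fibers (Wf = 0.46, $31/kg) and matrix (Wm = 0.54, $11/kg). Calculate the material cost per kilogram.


Cost = cost_f*Wf + cost_m*Wm = 31*0.46 + 11*0.54 = $20.2/kg

$20.2/kg


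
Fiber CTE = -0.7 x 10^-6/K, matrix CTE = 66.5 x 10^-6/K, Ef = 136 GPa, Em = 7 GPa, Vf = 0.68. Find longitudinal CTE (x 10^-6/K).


E1 = Ef*Vf + Em*(1-Vf) = 94.72
alpha_1 = (alpha_f*Ef*Vf + alpha_m*Em*(1-Vf))/E1 = 0.89 x 10^-6/K

0.89 x 10^-6/K


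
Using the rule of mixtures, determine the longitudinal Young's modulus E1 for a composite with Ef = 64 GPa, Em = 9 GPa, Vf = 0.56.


E1 = Ef*Vf + Em*(1-Vf) = 64*0.56 + 9*0.44 = 39.8 GPa

39.8 GPa


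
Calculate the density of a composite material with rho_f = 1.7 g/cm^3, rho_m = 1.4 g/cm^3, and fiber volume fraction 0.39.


rho_c = rho_f*Vf + rho_m*(1-Vf) = 1.7*0.39 + 1.4*0.61 = 1.517 g/cm^3

1.517 g/cm^3


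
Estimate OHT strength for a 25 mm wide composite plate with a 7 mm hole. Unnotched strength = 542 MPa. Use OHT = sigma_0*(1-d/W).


OHT = sigma_0*(1-d/W) = 542*(1-7/25) = 390.2 MPa

390.2 MPa


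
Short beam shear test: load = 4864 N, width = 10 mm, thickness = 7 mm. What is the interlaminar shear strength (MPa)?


ILSS = 3F/(4bh) = 3*4864/(4*10*7) = 52.11 MPa

52.11 MPa


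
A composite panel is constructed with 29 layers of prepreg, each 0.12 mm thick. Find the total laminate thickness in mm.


h = n * t_ply = 29 * 0.12 = 3.48 mm

3.48 mm


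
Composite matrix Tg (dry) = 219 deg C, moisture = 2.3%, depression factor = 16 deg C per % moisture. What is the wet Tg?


Tg_wet = Tg_dry - k*moisture = 219 - 16*2.3 = 182.2 deg C

182.2 deg C


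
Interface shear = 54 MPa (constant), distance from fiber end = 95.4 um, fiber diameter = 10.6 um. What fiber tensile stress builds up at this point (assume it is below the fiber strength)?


Force balance: sigma_f * (pi*d^2/4) = tau * (pi*d) * x  ->  sigma_f = 4 * tau * x / d
sigma_f = 4 * 54 * 95.4 / 10.6 = 1944.0 MPa

1944.0 MPa


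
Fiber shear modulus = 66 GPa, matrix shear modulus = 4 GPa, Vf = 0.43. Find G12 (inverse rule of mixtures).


1/G12 = Vf/Gf + (1-Vf)/Gm = 0.43/66 + 0.57/4
G12 = 6.71 GPa

6.71 GPa


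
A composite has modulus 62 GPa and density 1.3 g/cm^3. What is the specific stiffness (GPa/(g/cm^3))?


Specific stiffness = E/rho = 62/1.3 = 47.7 GPa/(g/cm^3)

47.7 GPa/(g/cm^3)


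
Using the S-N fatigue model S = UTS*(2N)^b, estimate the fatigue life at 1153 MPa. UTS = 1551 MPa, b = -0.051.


N = 0.5 * (S/UTS)^(1/b) = 0.5 * (1153/1551)^(1/-0.051) = 167.5394 cycles

167.5394 cycles


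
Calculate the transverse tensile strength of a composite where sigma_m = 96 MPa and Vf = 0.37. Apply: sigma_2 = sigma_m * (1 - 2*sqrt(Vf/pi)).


factor = 1 - 2*sqrt(0.37/pi) = 0.3136
sigma_2 = 96 * 0.3136 = 30.11 MPa

30.11 MPa


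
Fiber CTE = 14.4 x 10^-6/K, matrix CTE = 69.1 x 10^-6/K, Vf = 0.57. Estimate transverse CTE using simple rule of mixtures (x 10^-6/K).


alpha_2 = alpha_f*Vf + alpha_m*(1-Vf) = 14.4*0.57 + 69.1*0.43 = 37.9 x 10^-6/K

37.9 x 10^-6/K


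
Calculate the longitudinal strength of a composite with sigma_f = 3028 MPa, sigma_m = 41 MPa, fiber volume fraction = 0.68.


sigma_1 = sigma_f*Vf + sigma_m*(1-Vf) = 3028*0.68 + 41*0.32 = 2072.2 MPa

2072.2 MPa


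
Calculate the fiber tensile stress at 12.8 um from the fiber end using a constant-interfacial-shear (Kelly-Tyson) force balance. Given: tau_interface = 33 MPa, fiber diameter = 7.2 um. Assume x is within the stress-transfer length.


Force balance: sigma_f * (pi*d^2/4) = tau * (pi*d) * x  ->  sigma_f = 4 * tau * x / d
sigma_f = 4 * 33 * 12.8 / 7.2 = 234.7 MPa

234.7 MPa


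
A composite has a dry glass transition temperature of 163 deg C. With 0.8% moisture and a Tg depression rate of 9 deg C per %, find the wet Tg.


Tg_wet = Tg_dry - k*moisture = 163 - 9*0.8 = 155.8 deg C

155.8 deg C


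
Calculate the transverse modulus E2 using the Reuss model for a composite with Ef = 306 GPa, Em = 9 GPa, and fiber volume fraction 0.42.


1/E2 = Vf/Ef + (1-Vf)/Em = 0.42/306 + 0.58/9
E2 = 15.19 GPa

15.19 GPa


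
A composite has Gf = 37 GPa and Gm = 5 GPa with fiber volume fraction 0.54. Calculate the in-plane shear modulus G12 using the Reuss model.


1/G12 = Vf/Gf + (1-Vf)/Gm = 0.54/37 + 0.46/5
G12 = 9.38 GPa

9.38 GPa


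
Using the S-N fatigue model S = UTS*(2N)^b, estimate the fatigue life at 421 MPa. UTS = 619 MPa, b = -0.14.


N = 0.5 * (S/UTS)^(1/b) = 0.5 * (421/619)^(1/-0.14) = 7.8478 cycles

7.8478 cycles


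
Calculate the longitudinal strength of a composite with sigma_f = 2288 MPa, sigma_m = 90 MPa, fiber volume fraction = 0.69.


sigma_1 = sigma_f*Vf + sigma_m*(1-Vf) = 2288*0.69 + 90*0.31 = 1606.6 MPa

1606.6 MPa


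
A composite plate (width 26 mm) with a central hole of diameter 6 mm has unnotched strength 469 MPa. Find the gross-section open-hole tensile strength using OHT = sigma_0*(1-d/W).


OHT = sigma_0*(1-d/W) = 469*(1-6/26) = 360.8 MPa

360.8 MPa


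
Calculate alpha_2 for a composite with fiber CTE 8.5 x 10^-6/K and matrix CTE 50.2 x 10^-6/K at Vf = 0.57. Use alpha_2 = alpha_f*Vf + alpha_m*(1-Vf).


alpha_2 = alpha_f*Vf + alpha_m*(1-Vf) = 8.5*0.57 + 50.2*0.43 = 26.4 x 10^-6/K

26.4 x 10^-6/K


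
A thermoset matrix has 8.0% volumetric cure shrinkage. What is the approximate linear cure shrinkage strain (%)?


Linear shrinkage ≈ vol_shrink/3 = 8.0/3 = 2.667%

2.667%


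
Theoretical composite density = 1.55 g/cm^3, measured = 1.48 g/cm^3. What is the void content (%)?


Void% = (rho_theo - rho_actual)/rho_theo * 100 = (1.55 - 1.48)/1.55 * 100 = 4.52%

4.52%


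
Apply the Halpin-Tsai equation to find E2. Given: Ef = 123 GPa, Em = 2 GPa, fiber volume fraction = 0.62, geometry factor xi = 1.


eta = (Ef/Em - 1)/(Ef/Em + xi) = (61.5 - 1)/(61.5 + 1) = 0.968
E2 = Em*(1+xi*eta*Vf)/(1-eta*Vf) = 8.0 GPa

8.0 GPa


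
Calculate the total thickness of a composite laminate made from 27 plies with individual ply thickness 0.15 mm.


h = n * t_ply = 27 * 0.15 = 4.05 mm

4.05 mm


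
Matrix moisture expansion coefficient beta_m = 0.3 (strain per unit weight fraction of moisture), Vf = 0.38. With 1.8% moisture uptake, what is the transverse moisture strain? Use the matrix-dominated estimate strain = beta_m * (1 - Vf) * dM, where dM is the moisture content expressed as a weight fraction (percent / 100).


dM = 1.8/100 = 0.018
strain = beta_m * (1-Vf) * dM = 0.3 * 0.62 * 0.018 = 0.003348

0.003348


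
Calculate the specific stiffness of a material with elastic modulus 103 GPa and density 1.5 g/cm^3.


Specific stiffness = E/rho = 103/1.5 = 68.7 GPa/(g/cm^3)

68.7 GPa/(g/cm^3)


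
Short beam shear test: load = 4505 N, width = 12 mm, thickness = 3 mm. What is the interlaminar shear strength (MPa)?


ILSS = 3F/(4bh) = 3*4505/(4*12*3) = 93.85 MPa

93.85 MPa


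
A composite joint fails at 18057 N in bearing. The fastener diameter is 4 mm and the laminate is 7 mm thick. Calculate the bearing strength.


sigma_br = F/(d*h) = 18057/(4*7) = 644.9 MPa

644.9 MPa


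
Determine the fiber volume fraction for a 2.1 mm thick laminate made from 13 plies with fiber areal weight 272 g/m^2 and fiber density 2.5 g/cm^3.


Vf = n * FAW / (rho_f * h * 1000) = 13 * 272 / (2.5 * 2.1 * 1000) = 0.6735

0.6735


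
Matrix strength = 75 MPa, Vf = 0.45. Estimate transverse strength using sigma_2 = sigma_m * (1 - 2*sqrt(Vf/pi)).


factor = 1 - 2*sqrt(0.45/pi) = 0.2431
sigma_2 = 75 * 0.2431 = 18.23 MPa

18.23 MPa


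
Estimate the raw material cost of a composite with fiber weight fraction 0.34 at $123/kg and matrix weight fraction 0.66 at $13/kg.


Cost = cost_f*Wf + cost_m*Wm = 123*0.34 + 13*0.66 = $50.4/kg

$50.4/kg


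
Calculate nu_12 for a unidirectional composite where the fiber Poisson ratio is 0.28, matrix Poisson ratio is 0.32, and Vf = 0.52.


nu_12 = nu_f*Vf + nu_m*(1-Vf) = 0.28*0.52 + 0.32*0.48 = 0.2992

0.2992


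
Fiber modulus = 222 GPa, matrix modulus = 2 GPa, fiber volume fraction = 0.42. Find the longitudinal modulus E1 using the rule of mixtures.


E1 = Ef*Vf + Em*(1-Vf) = 222*0.42 + 2*0.58 = 94.4 GPa

94.4 GPa


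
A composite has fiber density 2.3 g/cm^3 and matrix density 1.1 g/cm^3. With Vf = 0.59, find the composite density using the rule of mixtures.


rho_c = rho_f*Vf + rho_m*(1-Vf) = 2.3*0.59 + 1.1*0.41 = 1.808 g/cm^3

1.808 g/cm^3


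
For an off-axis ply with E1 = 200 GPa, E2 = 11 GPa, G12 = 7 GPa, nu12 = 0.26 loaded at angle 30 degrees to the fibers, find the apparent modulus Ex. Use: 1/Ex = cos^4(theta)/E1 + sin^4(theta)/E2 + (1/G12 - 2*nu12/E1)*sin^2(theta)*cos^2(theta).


cos^4(30) = 0.5625, sin^4(30) = 0.0625, sin^2(30)*cos^2(30) = 0.1875
1/G12 - 2*nu12/E1 = 1/7 - 2*0.26/200 = 0.140257 GPa^-1
1/Ex = 0.5625/200 + 0.0625/11 + 0.140257*0.1875 = 0.0347925 GPa^-1
Ex = 28.74 GPa

28.74 GPa


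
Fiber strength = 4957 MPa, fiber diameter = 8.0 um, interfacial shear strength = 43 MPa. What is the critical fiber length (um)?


Lc = sigma_f * d / (2 * tau_i) = 4957 * 8.0 / (2 * 43) = 461.1 um

461.1 um


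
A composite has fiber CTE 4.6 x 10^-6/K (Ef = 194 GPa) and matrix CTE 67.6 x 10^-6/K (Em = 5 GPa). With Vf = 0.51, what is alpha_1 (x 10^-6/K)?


E1 = Ef*Vf + Em*(1-Vf) = 101.39
alpha_1 = (alpha_f*Ef*Vf + alpha_m*Em*(1-Vf))/E1 = 6.12 x 10^-6/K

6.12 x 10^-6/K


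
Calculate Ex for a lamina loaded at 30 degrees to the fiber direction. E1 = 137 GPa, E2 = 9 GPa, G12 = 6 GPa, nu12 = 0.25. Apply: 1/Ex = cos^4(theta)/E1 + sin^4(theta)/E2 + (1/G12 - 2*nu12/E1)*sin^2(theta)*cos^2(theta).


cos^4(30) = 0.5625, sin^4(30) = 0.0625, sin^2(30)*cos^2(30) = 0.1875
1/G12 - 2*nu12/E1 = 1/6 - 2*0.25/137 = 0.163017 GPa^-1
1/Ex = 0.5625/137 + 0.0625/9 + 0.163017*0.1875 = 0.041616 GPa^-1
Ex = 24.03 GPa

24.03 GPa


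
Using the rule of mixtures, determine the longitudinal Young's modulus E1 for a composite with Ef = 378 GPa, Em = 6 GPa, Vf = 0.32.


E1 = Ef*Vf + Em*(1-Vf) = 378*0.32 + 6*0.68 = 125.04 GPa

125.04 GPa


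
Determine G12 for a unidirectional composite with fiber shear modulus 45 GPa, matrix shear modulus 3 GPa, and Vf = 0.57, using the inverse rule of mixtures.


1/G12 = Vf/Gf + (1-Vf)/Gm = 0.57/45 + 0.43/3
G12 = 6.41 GPa

6.41 GPa


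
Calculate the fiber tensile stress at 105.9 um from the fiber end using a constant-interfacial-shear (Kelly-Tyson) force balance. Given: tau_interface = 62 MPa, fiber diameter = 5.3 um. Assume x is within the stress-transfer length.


Force balance: sigma_f * (pi*d^2/4) = tau * (pi*d) * x  ->  sigma_f = 4 * tau * x / d
sigma_f = 4 * 62 * 105.9 / 5.3 = 4955.3 MPa

4955.3 MPa


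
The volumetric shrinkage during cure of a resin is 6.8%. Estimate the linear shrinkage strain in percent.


Linear shrinkage ≈ vol_shrink/3 = 6.8/3 = 2.267%

2.267%


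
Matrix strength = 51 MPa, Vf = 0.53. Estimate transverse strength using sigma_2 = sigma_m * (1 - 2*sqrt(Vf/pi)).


factor = 1 - 2*sqrt(0.53/pi) = 0.1785
sigma_2 = 51 * 0.1785 = 9.1 MPa

9.1 MPa


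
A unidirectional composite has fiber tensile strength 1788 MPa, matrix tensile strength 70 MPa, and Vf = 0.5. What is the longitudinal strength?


sigma_1 = sigma_f*Vf + sigma_m*(1-Vf) = 1788*0.5 + 70*0.5 = 929.0 MPa

929.0 MPa


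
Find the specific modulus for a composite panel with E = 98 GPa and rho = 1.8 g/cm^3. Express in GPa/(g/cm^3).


Specific stiffness = E/rho = 98/1.8 = 54.4 GPa/(g/cm^3)

54.4 GPa/(g/cm^3)


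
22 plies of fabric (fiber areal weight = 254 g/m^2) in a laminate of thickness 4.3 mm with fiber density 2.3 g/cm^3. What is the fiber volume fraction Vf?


Vf = n * FAW / (rho_f * h * 1000) = 22 * 254 / (2.3 * 4.3 * 1000) = 0.565

0.565


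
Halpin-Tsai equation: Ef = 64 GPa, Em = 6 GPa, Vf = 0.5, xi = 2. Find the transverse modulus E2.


eta = (Ef/Em - 1)/(Ef/Em + xi) = (10.6667 - 1)/(10.6667 + 2) = 0.7632
E2 = Em*(1+xi*eta*Vf)/(1-eta*Vf) = 17.11 GPa

17.11 GPa


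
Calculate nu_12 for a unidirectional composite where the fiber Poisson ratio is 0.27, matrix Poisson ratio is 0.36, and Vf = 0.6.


nu_12 = nu_f*Vf + nu_m*(1-Vf) = 0.27*0.6 + 0.36*0.4 = 0.306

0.306


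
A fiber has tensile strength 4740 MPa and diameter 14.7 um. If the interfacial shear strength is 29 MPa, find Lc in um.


Lc = sigma_f * d / (2 * tau_i) = 4740 * 14.7 / (2 * 29) = 1201.3 um

1201.3 um


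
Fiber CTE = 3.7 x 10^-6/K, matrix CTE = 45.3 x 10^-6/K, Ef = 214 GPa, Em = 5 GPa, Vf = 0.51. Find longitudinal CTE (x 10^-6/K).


E1 = Ef*Vf + Em*(1-Vf) = 111.59
alpha_1 = (alpha_f*Ef*Vf + alpha_m*Em*(1-Vf))/E1 = 4.61 x 10^-6/K

4.61 x 10^-6/K


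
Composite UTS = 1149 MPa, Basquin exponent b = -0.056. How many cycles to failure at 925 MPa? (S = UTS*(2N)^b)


N = 0.5 * (S/UTS)^(1/b) = 0.5 * (925/1149)^(1/-0.056) = 24.0284 cycles

24.0284 cycles


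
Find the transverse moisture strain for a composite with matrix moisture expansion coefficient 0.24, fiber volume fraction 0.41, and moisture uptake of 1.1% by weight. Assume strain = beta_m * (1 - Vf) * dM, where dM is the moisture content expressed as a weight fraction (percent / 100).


dM = 1.1/100 = 0.011
strain = beta_m * (1-Vf) * dM = 0.24 * 0.59 * 0.011 = 0.0015576

0.0015576


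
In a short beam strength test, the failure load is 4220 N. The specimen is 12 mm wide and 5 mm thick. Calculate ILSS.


ILSS = 3F/(4bh) = 3*4220/(4*12*5) = 52.75 MPa

52.75 MPa


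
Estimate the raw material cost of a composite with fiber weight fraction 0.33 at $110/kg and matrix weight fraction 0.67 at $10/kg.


Cost = cost_f*Wf + cost_m*Wm = 110*0.33 + 10*0.67 = $43.0/kg

$43.0/kg


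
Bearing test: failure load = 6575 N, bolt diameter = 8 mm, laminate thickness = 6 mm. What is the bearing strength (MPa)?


sigma_br = F/(d*h) = 6575/(8*6) = 137.0 MPa

137.0 MPa


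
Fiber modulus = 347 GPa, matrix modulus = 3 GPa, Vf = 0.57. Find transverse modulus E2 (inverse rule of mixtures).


1/E2 = Vf/Ef + (1-Vf)/Em = 0.57/347 + 0.43/3
E2 = 6.9 GPa

6.9 GPa


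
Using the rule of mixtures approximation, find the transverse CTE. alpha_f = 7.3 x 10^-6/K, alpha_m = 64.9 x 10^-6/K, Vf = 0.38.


alpha_2 = alpha_f*Vf + alpha_m*(1-Vf) = 7.3*0.38 + 64.9*0.62 = 43.0 x 10^-6/K

43.0 x 10^-6/K


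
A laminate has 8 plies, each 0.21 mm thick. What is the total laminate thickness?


h = n * t_ply = 8 * 0.21 = 1.68 mm

1.68 mm


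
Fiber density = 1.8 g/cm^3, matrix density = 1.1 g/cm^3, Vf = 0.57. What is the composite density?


rho_c = rho_f*Vf + rho_m*(1-Vf) = 1.8*0.57 + 1.1*0.43 = 1.499 g/cm^3

1.499 g/cm^3


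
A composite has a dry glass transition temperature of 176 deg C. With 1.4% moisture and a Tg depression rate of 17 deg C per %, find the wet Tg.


Tg_wet = Tg_dry - k*moisture = 176 - 17*1.4 = 152.2 deg C

152.2 deg C


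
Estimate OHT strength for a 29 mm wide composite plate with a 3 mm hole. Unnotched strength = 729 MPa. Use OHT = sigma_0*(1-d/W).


OHT = sigma_0*(1-d/W) = 729*(1-3/29) = 653.6 MPa

653.6 MPa


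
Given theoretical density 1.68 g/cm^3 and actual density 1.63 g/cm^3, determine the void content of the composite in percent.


Void% = (rho_theo - rho_actual)/rho_theo * 100 = (1.68 - 1.63)/1.68 * 100 = 2.98%

2.98%


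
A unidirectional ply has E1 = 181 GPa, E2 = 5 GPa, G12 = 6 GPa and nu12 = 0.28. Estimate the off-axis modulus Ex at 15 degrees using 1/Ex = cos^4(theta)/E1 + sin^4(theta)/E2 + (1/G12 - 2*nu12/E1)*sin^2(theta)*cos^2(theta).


cos^4(15) = 0.870513, sin^4(15) = 0.004487, sin^2(15)*cos^2(15) = 0.0625
1/G12 - 2*nu12/E1 = 1/6 - 2*0.28/181 = 0.163573 GPa^-1
1/Ex = 0.870513/181 + 0.004487/5 + 0.163573*0.0625 = 0.0159302 GPa^-1
Ex = 62.77 GPa

62.77 GPa


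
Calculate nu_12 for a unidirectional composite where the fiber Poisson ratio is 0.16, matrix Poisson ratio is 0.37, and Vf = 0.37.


nu_12 = nu_f*Vf + nu_m*(1-Vf) = 0.16*0.37 + 0.37*0.63 = 0.2923

0.2923


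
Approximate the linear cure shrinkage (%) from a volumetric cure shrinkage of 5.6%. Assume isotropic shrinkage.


Linear shrinkage ≈ vol_shrink/3 = 5.6/3 = 1.867%

1.867%


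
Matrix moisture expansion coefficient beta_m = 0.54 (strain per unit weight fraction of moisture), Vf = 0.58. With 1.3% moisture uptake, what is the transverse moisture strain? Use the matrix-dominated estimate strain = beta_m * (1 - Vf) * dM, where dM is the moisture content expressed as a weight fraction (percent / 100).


dM = 1.3/100 = 0.013
strain = beta_m * (1-Vf) * dM = 0.54 * 0.42 * 0.013 = 0.0029484

0.0029484


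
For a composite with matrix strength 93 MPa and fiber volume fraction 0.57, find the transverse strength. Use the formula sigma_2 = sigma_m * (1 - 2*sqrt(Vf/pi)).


factor = 1 - 2*sqrt(0.57/pi) = 0.1481
sigma_2 = 93 * 0.1481 = 13.77 MPa

13.77 MPa


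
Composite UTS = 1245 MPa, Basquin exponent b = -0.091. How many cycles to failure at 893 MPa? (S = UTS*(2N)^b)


N = 0.5 * (S/UTS)^(1/b) = 0.5 * (893/1245)^(1/-0.091) = 19.2700 cycles

19.2700 cycles


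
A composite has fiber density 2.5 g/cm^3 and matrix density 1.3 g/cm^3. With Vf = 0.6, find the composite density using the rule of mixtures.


rho_c = rho_f*Vf + rho_m*(1-Vf) = 2.5*0.6 + 1.3*0.4 = 2.02 g/cm^3

2.02 g/cm^3


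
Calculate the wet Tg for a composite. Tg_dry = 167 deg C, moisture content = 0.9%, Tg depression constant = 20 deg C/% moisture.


Tg_wet = Tg_dry - k*moisture = 167 - 20*0.9 = 149.0 deg C

149.0 deg C


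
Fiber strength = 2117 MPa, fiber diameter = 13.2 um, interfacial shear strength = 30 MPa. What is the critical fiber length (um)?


Lc = sigma_f * d / (2 * tau_i) = 2117 * 13.2 / (2 * 30) = 465.7 um

465.7 um


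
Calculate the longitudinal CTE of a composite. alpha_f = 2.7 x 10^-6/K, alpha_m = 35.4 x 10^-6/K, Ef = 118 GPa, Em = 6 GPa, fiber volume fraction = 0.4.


E1 = Ef*Vf + Em*(1-Vf) = 50.8
alpha_1 = (alpha_f*Ef*Vf + alpha_m*Em*(1-Vf))/E1 = 5.02 x 10^-6/K

5.02 x 10^-6/K


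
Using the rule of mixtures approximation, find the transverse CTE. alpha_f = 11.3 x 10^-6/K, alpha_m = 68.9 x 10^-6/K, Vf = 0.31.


alpha_2 = alpha_f*Vf + alpha_m*(1-Vf) = 11.3*0.31 + 68.9*0.69 = 51.0 x 10^-6/K

51.0 x 10^-6/K


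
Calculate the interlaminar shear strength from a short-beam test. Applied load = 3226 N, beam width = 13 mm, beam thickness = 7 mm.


ILSS = 3F/(4bh) = 3*3226/(4*13*7) = 26.59 MPa

26.59 MPa


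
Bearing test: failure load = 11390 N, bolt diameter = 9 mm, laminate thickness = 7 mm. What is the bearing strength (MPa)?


sigma_br = F/(d*h) = 11390/(9*7) = 180.8 MPa

180.8 MPa


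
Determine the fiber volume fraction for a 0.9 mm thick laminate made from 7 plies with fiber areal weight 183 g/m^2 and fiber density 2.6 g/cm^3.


Vf = n * FAW / (rho_f * h * 1000) = 7 * 183 / (2.6 * 0.9 * 1000) = 0.5474

0.5474


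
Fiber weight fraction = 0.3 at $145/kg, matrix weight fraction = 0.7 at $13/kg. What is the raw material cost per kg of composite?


Cost = cost_f*Wf + cost_m*Wm = 145*0.3 + 13*0.7 = $52.6/kg

$52.6/kg


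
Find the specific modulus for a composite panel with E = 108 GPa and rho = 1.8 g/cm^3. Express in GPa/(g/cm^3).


Specific stiffness = E/rho = 108/1.8 = 60.0 GPa/(g/cm^3)

60.0 GPa/(g/cm^3)


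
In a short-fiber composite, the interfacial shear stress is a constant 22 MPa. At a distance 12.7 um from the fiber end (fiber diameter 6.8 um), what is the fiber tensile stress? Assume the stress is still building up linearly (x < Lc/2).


Force balance: sigma_f * (pi*d^2/4) = tau * (pi*d) * x  ->  sigma_f = 4 * tau * x / d
sigma_f = 4 * 22 * 12.7 / 6.8 = 164.4 MPa

164.4 MPa


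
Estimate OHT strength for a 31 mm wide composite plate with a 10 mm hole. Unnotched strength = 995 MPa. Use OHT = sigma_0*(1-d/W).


OHT = sigma_0*(1-d/W) = 995*(1-10/31) = 674.0 MPa

674.0 MPa


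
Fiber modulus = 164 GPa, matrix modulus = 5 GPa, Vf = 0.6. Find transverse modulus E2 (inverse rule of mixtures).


1/E2 = Vf/Ef + (1-Vf)/Em = 0.6/164 + 0.4/5
E2 = 11.95 GPa

11.95 GPa


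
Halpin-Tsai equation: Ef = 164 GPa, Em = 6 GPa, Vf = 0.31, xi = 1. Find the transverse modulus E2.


eta = (Ef/Em - 1)/(Ef/Em + xi) = (27.3333 - 1)/(27.3333 + 1) = 0.9294
E2 = Em*(1+xi*eta*Vf)/(1-eta*Vf) = 10.86 GPa

10.86 GPa


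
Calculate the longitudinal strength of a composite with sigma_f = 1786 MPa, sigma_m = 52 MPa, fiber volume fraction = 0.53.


sigma_1 = sigma_f*Vf + sigma_m*(1-Vf) = 1786*0.53 + 52*0.47 = 971.0 MPa

971.0 MPa


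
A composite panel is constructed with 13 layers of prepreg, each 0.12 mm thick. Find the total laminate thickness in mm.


h = n * t_ply = 13 * 0.12 = 1.56 mm

1.56 mm


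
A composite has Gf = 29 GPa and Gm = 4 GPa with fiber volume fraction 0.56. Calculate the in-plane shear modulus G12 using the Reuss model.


1/G12 = Vf/Gf + (1-Vf)/Gm = 0.56/29 + 0.44/4
G12 = 7.73 GPa

7.73 GPa


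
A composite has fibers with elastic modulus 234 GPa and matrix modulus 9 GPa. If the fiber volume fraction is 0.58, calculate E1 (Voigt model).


E1 = Ef*Vf + Em*(1-Vf) = 234*0.58 + 9*0.42 = 139.5 GPa

139.5 GPa


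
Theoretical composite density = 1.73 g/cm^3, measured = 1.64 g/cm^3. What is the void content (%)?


Void% = (rho_theo - rho_actual)/rho_theo * 100 = (1.73 - 1.64)/1.73 * 100 = 5.2%

5.2%


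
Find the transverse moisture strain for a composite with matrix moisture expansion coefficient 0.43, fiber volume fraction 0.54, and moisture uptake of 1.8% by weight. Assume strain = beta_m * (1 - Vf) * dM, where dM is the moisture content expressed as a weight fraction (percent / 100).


dM = 1.8/100 = 0.018
strain = beta_m * (1-Vf) * dM = 0.43 * 0.46 * 0.018 = 0.0035604

0.0035604


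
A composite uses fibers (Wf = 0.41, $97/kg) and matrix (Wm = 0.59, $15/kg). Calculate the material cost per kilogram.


Cost = cost_f*Wf + cost_m*Wm = 97*0.41 + 15*0.59 = $48.62/kg

$48.62/kg


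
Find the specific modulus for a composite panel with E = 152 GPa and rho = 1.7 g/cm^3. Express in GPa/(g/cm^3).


Specific stiffness = E/rho = 152/1.7 = 89.4 GPa/(g/cm^3)

89.4 GPa/(g/cm^3)


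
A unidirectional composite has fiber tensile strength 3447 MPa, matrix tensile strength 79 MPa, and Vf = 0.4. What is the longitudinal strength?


sigma_1 = sigma_f*Vf + sigma_m*(1-Vf) = 3447*0.4 + 79*0.6 = 1426.2 MPa

1426.2 MPa


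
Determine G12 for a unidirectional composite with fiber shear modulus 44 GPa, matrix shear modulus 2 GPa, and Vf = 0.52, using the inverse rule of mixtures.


1/G12 = Vf/Gf + (1-Vf)/Gm = 0.52/44 + 0.48/2
G12 = 3.97 GPa

3.97 GPa


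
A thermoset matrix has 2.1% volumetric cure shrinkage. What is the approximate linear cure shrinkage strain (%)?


Linear shrinkage ≈ vol_shrink/3 = 2.1/3 = 0.7%

0.7%
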